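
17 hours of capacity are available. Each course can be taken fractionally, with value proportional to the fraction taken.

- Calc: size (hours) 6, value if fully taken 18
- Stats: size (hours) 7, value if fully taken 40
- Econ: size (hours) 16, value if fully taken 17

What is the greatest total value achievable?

Best value per unit of size first: Stats 40/7≈5.71, Calc 18/6≈3, Econ 17/16≈1.06.
Take all of Stats (7 hours, value 40) — 10 hours left.
Take all of Calc (6 hours, value 18) — 4 hours left.
Fill the last 4 hours with part of Econ: 4/16 of it earns 4.25.
Total value = 62.25.

62.25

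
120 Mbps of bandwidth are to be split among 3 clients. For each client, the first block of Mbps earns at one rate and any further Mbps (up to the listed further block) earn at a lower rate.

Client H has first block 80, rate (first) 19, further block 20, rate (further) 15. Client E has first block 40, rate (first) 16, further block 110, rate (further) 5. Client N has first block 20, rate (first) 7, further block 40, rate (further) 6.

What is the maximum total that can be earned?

2160

Order all 6 blocks by rate: Client H/first 19 > Client E/first 16 > Client H/second 15 > Client N/first 7 > Client N/second 6 > Client E/second 5.
Client H first at 19: fill all 80 → 40 left.
Fill Client E first block (40 at 16) → 0 left.
Total = 19×80 + 16×40 = 2160.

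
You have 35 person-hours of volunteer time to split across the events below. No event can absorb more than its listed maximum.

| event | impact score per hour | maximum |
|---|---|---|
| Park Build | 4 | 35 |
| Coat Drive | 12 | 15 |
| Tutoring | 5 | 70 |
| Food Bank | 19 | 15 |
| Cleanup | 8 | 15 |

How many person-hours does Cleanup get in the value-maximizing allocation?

5

Order the events by impact score per hour: Food Bank 19 > Coat Drive 12 > Cleanup 8 > Tutoring 5 > Park Build 4.
Food Bank takes 15 to reach its cap of 15 ; 20 left.
Give Coat Drive 15 to hit its cap of 15 ; 5 left.
Cleanup: +5 (room for 15) → 5. Pool exhausted.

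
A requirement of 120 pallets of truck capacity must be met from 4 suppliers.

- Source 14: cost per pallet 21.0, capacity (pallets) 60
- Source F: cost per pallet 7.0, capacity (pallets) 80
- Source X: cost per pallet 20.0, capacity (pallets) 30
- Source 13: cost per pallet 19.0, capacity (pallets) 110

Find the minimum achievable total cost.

Fill from the cheapest supplier first.
Take 80 from Source F at 7.0 — need 40 more.
Source 13 (19.0): take the remaining 40 — done.
Source X, Source 14: unused.
Cost = 80×7.0 + 40×19.0 = 1320.

1320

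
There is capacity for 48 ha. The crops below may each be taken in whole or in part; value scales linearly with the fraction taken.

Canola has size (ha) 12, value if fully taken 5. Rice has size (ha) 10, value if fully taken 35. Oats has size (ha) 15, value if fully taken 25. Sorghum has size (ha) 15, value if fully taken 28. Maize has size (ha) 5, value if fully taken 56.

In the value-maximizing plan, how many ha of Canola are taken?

Best value per unit of size first: Maize 56/5≈11.2, Rice 35/10≈3.5, Sorghum 28/15≈1.87, Oats 25/15≈1.67, Canola 5/12≈0.417.
Take all of Maize (5 ha, value 56) — 43 ha left.
All 10 ha of Rice fit (value 35) — 33 remain.
Take all of Sorghum (15 ha, value 28) — 18 ha left.
Take all of Oats (15 ha, value 25) — 3 ha left.
Fill the last 3 ha with part of Canola: 3/12 of it earns 1.25.

3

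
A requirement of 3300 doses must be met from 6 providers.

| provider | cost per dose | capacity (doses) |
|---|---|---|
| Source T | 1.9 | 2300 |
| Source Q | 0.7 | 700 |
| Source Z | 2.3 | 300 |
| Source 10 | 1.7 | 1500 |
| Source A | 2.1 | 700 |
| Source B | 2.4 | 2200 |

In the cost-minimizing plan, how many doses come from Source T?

Fill from the cheapest provider first.
Source Q (0.7): use full 700 ; 2600 doses to go.
Source 10 (1.7): use full 1500 ; 1100 doses to go.
Take 1100 from Source T at 1.9 to finish.
Source A, Source Z, Source B: unused.

1100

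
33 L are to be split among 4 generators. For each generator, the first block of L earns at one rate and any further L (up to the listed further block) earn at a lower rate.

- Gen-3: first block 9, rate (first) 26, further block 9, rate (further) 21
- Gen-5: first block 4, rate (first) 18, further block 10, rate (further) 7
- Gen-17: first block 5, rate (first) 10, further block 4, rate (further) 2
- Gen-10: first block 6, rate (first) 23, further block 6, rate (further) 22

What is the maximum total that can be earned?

Rank every tier by rate: Gen-3/first 26 > Gen-10/first 23 > Gen-10/second 22 > Gen-3/second 21 > Gen-5/first 18 > Gen-17/first 10 > Gen-5/second 7 > Gen-17/second 2.
Gen-3/first (26): +9 ; 24 left.
Fill Gen-10 first block (6 at 23) ; 18 left.
Fill Gen-10 second block (6 at 22) ; 12 left.
Fill Gen-3 second block (9 at 21) ; 3 left.
Gen-5/first: +3 of 4 at 18; pool empty.
Total = 26×9 + 23×6 + 22×6 + 21×9 + 18×3 = 747.

747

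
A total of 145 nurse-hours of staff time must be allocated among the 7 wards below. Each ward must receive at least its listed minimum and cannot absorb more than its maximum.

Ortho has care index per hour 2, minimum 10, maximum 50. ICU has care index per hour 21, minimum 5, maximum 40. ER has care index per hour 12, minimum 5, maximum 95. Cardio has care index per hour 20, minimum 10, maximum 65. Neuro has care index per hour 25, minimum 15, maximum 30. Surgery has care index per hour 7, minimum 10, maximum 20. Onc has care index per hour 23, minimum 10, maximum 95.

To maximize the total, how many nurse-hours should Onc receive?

75

Meeting every minimum uses 10+5+5+10+15+10+10 = 65 nurse-hours, leaving 80.
Order the wards by care index per hour: Neuro 25 > Onc 23 > ICU 21 > Cardio 20 > ER 12 > Surgery 7 > Ortho 2.
Give Neuro 15 more to hit its cap of 30 → 65 left.
Onc: +65 (room for 85) → 75. Pool exhausted.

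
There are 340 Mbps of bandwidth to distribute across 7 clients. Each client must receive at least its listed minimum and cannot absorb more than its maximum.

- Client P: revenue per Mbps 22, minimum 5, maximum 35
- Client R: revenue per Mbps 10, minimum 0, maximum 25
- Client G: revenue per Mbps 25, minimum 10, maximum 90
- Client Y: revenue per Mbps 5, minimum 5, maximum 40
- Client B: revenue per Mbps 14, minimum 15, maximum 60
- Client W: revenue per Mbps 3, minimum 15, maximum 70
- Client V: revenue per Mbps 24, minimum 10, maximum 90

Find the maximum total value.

6440

Meeting every minimum uses 5+0+10+5+15+15+10 = 60 Mbps, leaving 280.
Highest revenue per Mbps first: Client G 25 > Client V 24 > Client P 22 > Client B 14 > Client R 10 > Client Y 5 > Client W 3.
Client G: +80 to 90 (cap) → 200 left.
Give Client V 80 more to hit its cap of 90 → 120 left.
Client P: +30 to 35 (cap) → 90 left.
Client B: +45 to 60 (cap) → 45 left.
Client R takes 25 more to reach its cap of 25 → 20 left.
Only 20 left; Client Y takes them to reach 25.
Total = 22×35 + 10×25 + 25×90 + 5×25 + 14×60 + 3×15 + 24×90 = 6440.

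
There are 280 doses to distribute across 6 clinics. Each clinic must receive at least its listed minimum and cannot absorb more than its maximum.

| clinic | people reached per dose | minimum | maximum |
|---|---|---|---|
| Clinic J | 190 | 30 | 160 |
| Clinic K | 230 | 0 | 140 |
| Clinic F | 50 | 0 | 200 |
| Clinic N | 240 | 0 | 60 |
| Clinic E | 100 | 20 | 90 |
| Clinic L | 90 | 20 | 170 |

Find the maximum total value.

58000

Meeting every minimum uses 30+0+0+0+20+20 = 70 doses, leaving 210.
Highest people reached per dose first: Clinic N 240 > Clinic K 230 > Clinic J 190 > Clinic E 100 > Clinic L 90 > Clinic F 50.
Clinic N: +60 to 60 (cap) → 150 left.
Give Clinic K 140 more to hit its cap of 140 → 10 left.
Only 10 left; Clinic J takes them to reach 40.
Total = 190×40 + 230×140 + 240×60 + 100×20 + 90×20 = 58000.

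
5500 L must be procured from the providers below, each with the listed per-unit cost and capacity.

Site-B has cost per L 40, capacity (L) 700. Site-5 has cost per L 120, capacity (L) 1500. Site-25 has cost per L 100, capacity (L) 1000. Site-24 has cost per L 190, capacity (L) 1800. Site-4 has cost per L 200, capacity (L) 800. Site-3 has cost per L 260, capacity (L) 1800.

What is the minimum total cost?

750000

Cheapest first:
Site-B at 40: take all 700 L → 4800 still needed.
Take 1000 from Site-25 at 100 → need 3800 more.
Site-5 at 120: take all 1500 L → 2300 still needed.
Take 1800 from Site-24 at 190 → need 500 more.
Site-4 (200): take the remaining 500 → done.
Site-3: unused.
Cost = 700×40 + 1000×100 + 1500×120 + 1800×190 + 500×200 = 750000.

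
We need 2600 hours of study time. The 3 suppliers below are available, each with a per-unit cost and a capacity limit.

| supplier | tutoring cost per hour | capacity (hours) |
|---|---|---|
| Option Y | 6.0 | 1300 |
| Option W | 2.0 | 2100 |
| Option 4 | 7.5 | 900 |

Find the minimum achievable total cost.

Cheapest first:
Take 2100 from Option W at 2.0 ; need 500 more.
Option Y (6.0): take the remaining 500 ; done.
Option 4: unused.
Cost = 2100×2.0 + 500×6.0 = 7200.

7200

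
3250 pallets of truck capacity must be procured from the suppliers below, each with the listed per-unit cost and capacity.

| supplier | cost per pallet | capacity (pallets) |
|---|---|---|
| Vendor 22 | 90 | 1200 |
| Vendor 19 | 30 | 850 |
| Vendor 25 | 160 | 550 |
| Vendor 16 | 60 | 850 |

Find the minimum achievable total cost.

240500

Cheapest first:
Vendor 19 (30): use full 850 → 2400 pallets to go.
Vendor 16 (60): use full 850 → 1550 pallets to go.
Take 1200 from Vendor 22 at 90 → need 350 more.
Vendor 25 (160): take the remaining 350 → done.
Cost = 850×30 + 850×60 + 1200×90 + 350×160 = 240500.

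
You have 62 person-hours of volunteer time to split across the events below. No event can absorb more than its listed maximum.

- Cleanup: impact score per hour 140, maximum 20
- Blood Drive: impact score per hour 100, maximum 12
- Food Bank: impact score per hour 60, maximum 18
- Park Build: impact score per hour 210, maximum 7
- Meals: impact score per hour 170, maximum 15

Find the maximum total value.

8500

Rank by impact score per hour: Park Build 210 > Meals 170 > Cleanup 140 > Blood Drive 100 > Food Bank 60.
Park Build takes 7 to reach its cap of 7 → 55 left.
Meals: +15 to 15 (cap) → 40 left.
Give Cleanup 20 to hit its cap of 20 → 20 left.
Blood Drive takes 12 to reach its cap of 12 → 8 left.
Food Bank: +8 (room for 18) → 8. Pool exhausted.
Total = 140×20 + 100×12 + 60×8 + 210×7 + 170×15 = 8500.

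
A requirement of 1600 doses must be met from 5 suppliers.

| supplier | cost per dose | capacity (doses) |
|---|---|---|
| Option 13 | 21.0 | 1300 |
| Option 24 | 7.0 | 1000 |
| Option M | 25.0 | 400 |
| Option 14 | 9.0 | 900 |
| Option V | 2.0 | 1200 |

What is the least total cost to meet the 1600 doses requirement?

5200

Fill from the cheapest supplier first.
Option V at 2.0: take all 1200 doses — 400 still needed.
Option 24 (7.0): take the remaining 400 — done.
Option 14, Option 13, Option M: unused.
Cost = 1200×2.0 + 400×7.0 = 5200.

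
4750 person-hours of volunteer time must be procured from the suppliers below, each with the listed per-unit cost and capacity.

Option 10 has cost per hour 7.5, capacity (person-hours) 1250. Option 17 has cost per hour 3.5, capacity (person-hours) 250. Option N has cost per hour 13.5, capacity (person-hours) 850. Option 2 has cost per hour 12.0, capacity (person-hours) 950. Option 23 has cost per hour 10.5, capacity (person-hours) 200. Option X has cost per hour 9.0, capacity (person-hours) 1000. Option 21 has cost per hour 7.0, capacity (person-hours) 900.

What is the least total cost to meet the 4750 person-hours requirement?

41750

Cheapest first:
Option 17 at 3.5: take all 250 person-hours → 4500 still needed.
Option 21 at 7.0: take all 900 person-hours → 3600 still needed.
Option 10 at 7.5: take all 1250 person-hours → 2350 still needed.
Option X (9.0): use full 1000 → 1350 person-hours to go.
Option 23 (10.5): use full 200 → 1150 person-hours to go.
Option 2 (12.0): use full 950 → 200 person-hours to go.
Option N at 13.5: take 200 of its 850 → requirement met.
Cost = 250×3.5 + 900×7.0 + 1250×7.5 + 1000×9.0 + 200×10.5 + 950×12.0 + 200×13.5 = 41750.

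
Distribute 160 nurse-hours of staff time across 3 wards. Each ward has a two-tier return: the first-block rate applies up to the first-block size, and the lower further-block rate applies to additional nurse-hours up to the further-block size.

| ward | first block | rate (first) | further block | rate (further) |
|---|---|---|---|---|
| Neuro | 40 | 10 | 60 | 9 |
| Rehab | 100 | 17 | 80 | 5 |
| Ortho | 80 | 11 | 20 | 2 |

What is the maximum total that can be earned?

2360

Rank every tier by rate: Rehab/T1 17 > Ortho/T1 11 > Neuro/T1 10 > Neuro/T2 9 > Rehab/T2 5 > Ortho/T2 2.
Rehab/T1 (17): +100 — 60 left.
Ortho/T1: +60 of 80 at 11; pool empty.
Total = 17×100 + 11×60 = 2360.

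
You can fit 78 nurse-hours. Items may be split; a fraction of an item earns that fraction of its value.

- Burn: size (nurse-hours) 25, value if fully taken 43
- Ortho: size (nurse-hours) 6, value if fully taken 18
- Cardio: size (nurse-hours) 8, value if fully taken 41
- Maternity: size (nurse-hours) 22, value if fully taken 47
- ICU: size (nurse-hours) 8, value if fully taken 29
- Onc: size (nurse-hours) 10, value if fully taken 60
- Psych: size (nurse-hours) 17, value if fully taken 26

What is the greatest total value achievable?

Sort by value density: Onc 60/10≈6, Cardio 41/8≈5.12, ICU 29/8≈3.62, Ortho 18/6≈3, Maternity 47/22≈2.14, Burn 43/25≈1.72, Psych 26/17≈1.53.
All 10 nurse-hours of Onc fit (value 60) ; 68 remain.
All 8 nurse-hours of Cardio fit (value 41) ; 60 remain.
Take all of ICU (8 nurse-hours, value 29) ; 52 nurse-hours left.
All 6 nurse-hours of Ortho fit (value 18) ; 46 remain.
All 22 nurse-hours of Maternity fit (value 47) ; 24 remain.
Fill the last 24 nurse-hours with part of Burn: 24/25 of it earns 41.28.
Total value = 236.28.

236.28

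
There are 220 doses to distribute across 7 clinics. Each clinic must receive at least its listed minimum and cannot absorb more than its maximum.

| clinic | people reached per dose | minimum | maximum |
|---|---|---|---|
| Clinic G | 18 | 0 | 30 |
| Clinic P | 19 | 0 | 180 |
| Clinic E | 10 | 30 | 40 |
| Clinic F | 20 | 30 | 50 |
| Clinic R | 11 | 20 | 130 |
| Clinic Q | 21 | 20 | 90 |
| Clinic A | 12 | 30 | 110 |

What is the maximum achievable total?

3770

Meeting every minimum uses 0+0+30+30+20+20+30 = 130 doses, leaving 90.
Highest people reached per dose first: Clinic Q 21 > Clinic F 20 > Clinic P 19 > Clinic G 18 > Clinic A 12 > Clinic R 11 > Clinic E 10.
Clinic Q: +70 to 90 (cap) ; 20 left.
Clinic F: +20 to 50 (cap) ; 0 left.
Total = 10×30 + 20×50 + 11×20 + 21×90 + 12×30 = 3770.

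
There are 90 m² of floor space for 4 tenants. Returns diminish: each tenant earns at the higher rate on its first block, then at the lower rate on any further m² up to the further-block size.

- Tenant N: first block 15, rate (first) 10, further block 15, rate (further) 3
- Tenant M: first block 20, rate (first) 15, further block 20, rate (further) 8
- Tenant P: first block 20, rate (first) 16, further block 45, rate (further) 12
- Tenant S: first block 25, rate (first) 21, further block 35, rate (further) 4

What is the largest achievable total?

Rank every tier by rate: Tenant S/T1 21 > Tenant P/T1 16 > Tenant M/T1 15 > Tenant P/T2 12 > Tenant N/T1 10 > Tenant M/T2 8 > Tenant S/T2 4 > Tenant N/T2 3.
Fill Tenant S T1 block (25 at 21) ; 65 left.
Tenant P/T1 (16): +20 ; 45 left.
Tenant M/T1 (15): +20 ; 25 left.
Tenant P/T2: +25 of 45 at 12; pool empty.
Total = 21×25 + 16×20 + 15×20 + 12×25 = 1445.

1445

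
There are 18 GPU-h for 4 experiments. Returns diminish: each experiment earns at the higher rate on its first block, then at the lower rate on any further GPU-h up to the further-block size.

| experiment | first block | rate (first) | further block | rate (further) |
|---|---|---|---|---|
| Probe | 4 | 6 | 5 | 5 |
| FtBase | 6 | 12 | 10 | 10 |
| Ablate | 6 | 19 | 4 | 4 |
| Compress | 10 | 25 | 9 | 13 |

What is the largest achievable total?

390

Order all 8 blocks by rate: Compress/tier1 25 > Ablate/tier1 19 > Compress/tier2 13 > FtBase/tier1 12 > FtBase/tier2 10 > Probe/tier1 6 > Probe/tier2 5 > Ablate/tier2 4.
Fill Compress tier1 block (10 at 25) → 8 left.
Fill Ablate tier1 block (6 at 19) → 2 left.
Compress tier2 at 13: only 2 left, fill 2.
Total = 25×10 + 19×6 + 13×2 = 390.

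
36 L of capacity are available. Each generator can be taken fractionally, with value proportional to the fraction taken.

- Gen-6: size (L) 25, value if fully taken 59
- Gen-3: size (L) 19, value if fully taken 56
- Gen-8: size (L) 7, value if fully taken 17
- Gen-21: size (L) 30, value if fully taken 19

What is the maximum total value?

Best value per unit of size first: Gen-3 56/19≈2.95, Gen-8 17/7≈2.43, Gen-6 59/25≈2.36, Gen-21 19/30≈0.633.
All 19 L of Gen-3 fit (value 56) → 17 remain.
Take all of Gen-8 (7 L, value 17) → 10 L left.
Fill the last 10 L with part of Gen-6: 10/25 of it earns 23.6.
Total value = 96.6.

96.6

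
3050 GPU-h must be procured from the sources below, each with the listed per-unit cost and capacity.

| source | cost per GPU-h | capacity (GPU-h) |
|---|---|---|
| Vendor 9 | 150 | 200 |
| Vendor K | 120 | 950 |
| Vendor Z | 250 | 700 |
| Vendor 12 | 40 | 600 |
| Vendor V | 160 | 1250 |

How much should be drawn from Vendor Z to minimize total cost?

Use sources in increasing cost order.
Vendor 12 at 40: take all 600 GPU-h → 2450 still needed.
Vendor K (120): use full 950 → 1500 GPU-h to go.
Vendor 9 (150): use full 200 → 1300 GPU-h to go.
Vendor V (160): use full 1250 → 50 GPU-h to go.
Vendor Z (250): take the remaining 50 → done.

50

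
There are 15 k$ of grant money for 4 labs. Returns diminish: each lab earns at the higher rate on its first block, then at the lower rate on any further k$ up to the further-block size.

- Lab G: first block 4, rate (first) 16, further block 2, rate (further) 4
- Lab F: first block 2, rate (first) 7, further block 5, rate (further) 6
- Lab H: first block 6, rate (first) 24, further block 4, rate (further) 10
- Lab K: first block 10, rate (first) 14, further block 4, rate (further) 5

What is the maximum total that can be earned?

278

Order all 8 blocks by rate: Lab H/tier1 24 > Lab G/tier1 16 > Lab K/tier1 14 > Lab H/tier2 10 > Lab F/tier1 7 > Lab F/tier2 6 > Lab K/tier2 5 > Lab G/tier2 4.
Fill Lab H tier1 block (6 at 24) → 9 left.
Fill Lab G tier1 block (4 at 16) → 5 left.
5 remain; put them into Lab K tier1 at 14.
Total = 24×6 + 16×4 + 14×5 = 278.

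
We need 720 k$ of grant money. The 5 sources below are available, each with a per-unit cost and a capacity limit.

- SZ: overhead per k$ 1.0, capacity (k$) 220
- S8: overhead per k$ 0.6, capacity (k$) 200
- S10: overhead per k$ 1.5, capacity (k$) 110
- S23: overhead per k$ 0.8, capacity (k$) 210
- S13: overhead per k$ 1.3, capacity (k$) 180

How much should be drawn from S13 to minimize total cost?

90

Cheapest first:
S8 (0.6): use full 200 — 520 k$ to go.
S23 (0.8): use full 210 — 310 k$ to go.
Take 220 from SZ at 1.0 — need 90 more.
S13 at 1.3: take 90 of its 180 — requirement met.
S10: unused.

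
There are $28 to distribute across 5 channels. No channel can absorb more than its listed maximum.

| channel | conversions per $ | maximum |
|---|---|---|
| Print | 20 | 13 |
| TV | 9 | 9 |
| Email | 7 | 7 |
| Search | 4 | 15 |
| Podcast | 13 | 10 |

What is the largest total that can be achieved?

435

Rank by conversions per $: Print 20 > Podcast 13 > TV 9 > Email 7 > Search 4.
Give Print 13 to hit its cap of 13 — 15 left.
Podcast: +10 to 10 (cap) — 5 left.
TV has room for 9 but only 5 remain, so it gets 5.
Total = 20×13 + 9×5 + 13×10 = 435.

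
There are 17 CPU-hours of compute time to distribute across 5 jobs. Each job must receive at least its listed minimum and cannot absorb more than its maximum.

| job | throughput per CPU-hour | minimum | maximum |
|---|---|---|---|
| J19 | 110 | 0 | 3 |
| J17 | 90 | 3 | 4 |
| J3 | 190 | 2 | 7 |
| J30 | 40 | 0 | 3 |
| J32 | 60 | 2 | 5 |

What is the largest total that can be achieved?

Meeting every minimum uses 0+3+2+0+2 = 7 CPU-hours, leaving 10.
Highest throughput per CPU-hour first: J3 190 > J19 110 > J17 90 > J32 60 > J30 40.
Give J3 5 more to hit its cap of 7 ; 5 left.
J19 takes 3 more to reach its cap of 3 ; 2 left.
J17: +1 to 4 (cap) ; 1 left.
J32: +1 (room for 3) → 3. Pool exhausted.
Total = 110×3 + 90×4 + 190×7 + 60×3 = 2200.

2200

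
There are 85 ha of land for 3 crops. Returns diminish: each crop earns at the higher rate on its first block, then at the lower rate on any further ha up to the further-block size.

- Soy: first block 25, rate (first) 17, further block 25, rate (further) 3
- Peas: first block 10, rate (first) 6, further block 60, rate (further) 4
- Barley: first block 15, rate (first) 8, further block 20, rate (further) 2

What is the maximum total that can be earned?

Order all 6 blocks by rate: Soy/tier1 17 > Barley/tier1 8 > Peas/tier1 6 > Peas/tier2 4 > Soy/tier2 3 > Barley/tier2 2.
Soy tier1 at 17: fill all 25 → 60 left.
Barley/tier1 (8): +15 → 45 left.
Fill Peas tier1 block (10 at 6) → 35 left.
Peas/tier2: +35 of 60 at 4; pool empty.
Total = 17×25 + 8×15 + 6×10 + 4×35 = 745.

745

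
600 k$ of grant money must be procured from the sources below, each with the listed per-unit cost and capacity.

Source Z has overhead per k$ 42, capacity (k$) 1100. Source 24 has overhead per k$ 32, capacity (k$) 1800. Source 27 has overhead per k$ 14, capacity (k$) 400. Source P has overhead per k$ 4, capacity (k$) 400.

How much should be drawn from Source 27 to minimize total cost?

Fill from the cheapest source first.
Source P at 4: take all 400 k$ ; 200 still needed.
Source 27 (14): take the remaining 200 ; done.
Source 24, Source Z: unused.

200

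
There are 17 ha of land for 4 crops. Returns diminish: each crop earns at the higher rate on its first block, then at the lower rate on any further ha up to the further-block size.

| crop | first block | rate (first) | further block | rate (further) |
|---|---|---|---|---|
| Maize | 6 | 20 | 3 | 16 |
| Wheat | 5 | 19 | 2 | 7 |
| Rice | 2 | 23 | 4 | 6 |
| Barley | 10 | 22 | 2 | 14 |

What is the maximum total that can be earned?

366

Rank every tier by rate: Rice/T1 23 > Barley/T1 22 > Maize/T1 20 > Wheat/T1 19 > Maize/T2 16 > Barley/T2 14 > Wheat/T2 7 > Rice/T2 6.
Fill Rice T1 block (2 at 23) ; 15 left.
Barley T1 at 22: fill all 10 ; 5 left.
5 remain; put them into Maize T1 at 20.
Total = 23×2 + 22×10 + 20×5 = 366.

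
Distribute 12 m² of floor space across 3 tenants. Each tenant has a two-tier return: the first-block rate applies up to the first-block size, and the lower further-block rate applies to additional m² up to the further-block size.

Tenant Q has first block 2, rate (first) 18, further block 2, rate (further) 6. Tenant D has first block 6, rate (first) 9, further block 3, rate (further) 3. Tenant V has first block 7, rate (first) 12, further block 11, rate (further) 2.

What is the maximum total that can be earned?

147

Order all 6 blocks by rate: Tenant Q/tier1 18 > Tenant V/tier1 12 > Tenant D/tier1 9 > Tenant Q/tier2 6 > Tenant D/tier2 3 > Tenant V/tier2 2.
Tenant Q/tier1 (18): +2 ; 10 left.
Tenant V/tier1 (12): +7 ; 3 left.
Tenant D/tier1: +3 of 6 at 9; pool empty.
Total = 18×2 + 12×7 + 9×3 = 147.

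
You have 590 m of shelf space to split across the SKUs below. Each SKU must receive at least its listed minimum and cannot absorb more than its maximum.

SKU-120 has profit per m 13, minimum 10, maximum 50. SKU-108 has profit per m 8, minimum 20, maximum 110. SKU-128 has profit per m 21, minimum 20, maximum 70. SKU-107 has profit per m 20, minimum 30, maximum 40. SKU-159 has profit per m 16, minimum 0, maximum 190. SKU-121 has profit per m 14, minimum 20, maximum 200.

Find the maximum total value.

Meeting every minimum uses 10+20+20+30+0+20 = 100 m, leaving 490.
Order the SKUs by profit per m: SKU-128 21 > SKU-107 20 > SKU-159 16 > SKU-121 14 > SKU-120 13 > SKU-108 8.
SKU-128: +50 to 70 (cap) → 440 left.
Give SKU-107 10 more to hit its cap of 40 → 430 left.
SKU-159 takes 190 more to reach its cap of 190 → 240 left.
SKU-121 takes 180 more to reach its cap of 200 → 60 left.
SKU-120 takes 40 more to reach its cap of 50 → 20 left.
SKU-108: +20 (room for 90) → 40. Pool exhausted.
Total = 13×50 + 8×40 + 21×70 + 20×40 + 16×190 + 14×200 = 9080.

9080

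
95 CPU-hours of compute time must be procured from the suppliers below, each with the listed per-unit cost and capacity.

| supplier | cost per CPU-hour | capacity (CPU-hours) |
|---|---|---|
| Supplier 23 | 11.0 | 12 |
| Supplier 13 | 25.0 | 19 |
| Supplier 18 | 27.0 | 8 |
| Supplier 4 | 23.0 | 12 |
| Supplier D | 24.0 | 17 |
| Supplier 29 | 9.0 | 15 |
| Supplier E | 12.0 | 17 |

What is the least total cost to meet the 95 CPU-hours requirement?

1711

Fill from the cheapest supplier first.
Supplier 29 (9.0): use full 15 → 80 CPU-hours to go.
Supplier 23 at 11.0: take all 12 CPU-hours → 68 still needed.
Take 17 from Supplier E at 12.0 → need 51 more.
Supplier 4 at 23.0: take all 12 CPU-hours → 39 still needed.
Take 17 from Supplier D at 24.0 → need 22 more.
Supplier 13 (25.0): use full 19 → 3 CPU-hours to go.
Take 3 from Supplier 18 at 27.0 to finish.
Cost = 15×9.0 + 12×11.0 + 17×12.0 + 12×23.0 + 17×24.0 + 19×25.0 + 3×27.0 = 1711.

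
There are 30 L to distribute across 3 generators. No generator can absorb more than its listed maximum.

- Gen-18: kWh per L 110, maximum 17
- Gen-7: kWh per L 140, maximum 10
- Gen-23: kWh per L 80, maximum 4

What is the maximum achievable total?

Highest kWh per L first: Gen-7 140 > Gen-18 110 > Gen-23 80.
Give Gen-7 10 to hit its cap of 10 → 20 left.
Give Gen-18 17 to hit its cap of 17 → 3 left.
Gen-23: +3 (room for 4) → 3. Pool exhausted.
Total = 110×17 + 140×10 + 80×3 = 3510.

3510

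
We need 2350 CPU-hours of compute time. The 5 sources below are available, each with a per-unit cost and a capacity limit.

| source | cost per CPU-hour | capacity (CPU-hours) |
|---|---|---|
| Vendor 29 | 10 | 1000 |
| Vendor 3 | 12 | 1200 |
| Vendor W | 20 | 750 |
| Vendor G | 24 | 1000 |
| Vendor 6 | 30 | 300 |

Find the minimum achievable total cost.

27400

Use sources in increasing cost order.
Vendor 29 at 10: take all 1000 CPU-hours → 1350 still needed.
Take 1200 from Vendor 3 at 12 → need 150 more.
Take 150 from Vendor W at 20 to finish.
Vendor G, Vendor 6: unused.
Cost = 1000×10 + 1200×12 + 150×20 = 27400.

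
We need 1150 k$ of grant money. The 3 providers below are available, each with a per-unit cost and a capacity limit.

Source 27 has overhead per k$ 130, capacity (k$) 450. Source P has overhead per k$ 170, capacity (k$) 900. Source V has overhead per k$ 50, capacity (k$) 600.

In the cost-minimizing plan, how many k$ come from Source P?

Cheapest first:
Source V at 50: take all 600 k$ ; 550 still needed.
Source 27 at 130: take all 450 k$ ; 100 still needed.
Take 100 from Source P at 170 to finish.

100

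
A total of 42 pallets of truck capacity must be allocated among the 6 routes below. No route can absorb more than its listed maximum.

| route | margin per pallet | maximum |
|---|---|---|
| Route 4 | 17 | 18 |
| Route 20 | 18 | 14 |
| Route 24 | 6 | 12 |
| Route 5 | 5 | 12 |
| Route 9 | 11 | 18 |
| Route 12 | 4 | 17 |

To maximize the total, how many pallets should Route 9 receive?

Highest margin per pallet first: Route 20 18 > Route 4 17 > Route 9 11 > Route 24 6 > Route 5 5 > Route 12 4.
Route 20: +14 to 14 (cap) ; 28 left.
Give Route 4 18 to hit its cap of 18 ; 10 left.
Only 10 left; Route 9 takes them to reach 10.

10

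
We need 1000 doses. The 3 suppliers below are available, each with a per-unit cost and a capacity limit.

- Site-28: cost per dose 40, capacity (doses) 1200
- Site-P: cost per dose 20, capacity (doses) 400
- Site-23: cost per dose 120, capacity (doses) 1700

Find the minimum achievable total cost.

32000

Use suppliers in increasing cost order.
Site-P at 20: take all 400 doses ; 600 still needed.
Take 600 from Site-28 at 40 to finish.
Site-23: unused.
Cost = 400×20 + 600×40 = 32000.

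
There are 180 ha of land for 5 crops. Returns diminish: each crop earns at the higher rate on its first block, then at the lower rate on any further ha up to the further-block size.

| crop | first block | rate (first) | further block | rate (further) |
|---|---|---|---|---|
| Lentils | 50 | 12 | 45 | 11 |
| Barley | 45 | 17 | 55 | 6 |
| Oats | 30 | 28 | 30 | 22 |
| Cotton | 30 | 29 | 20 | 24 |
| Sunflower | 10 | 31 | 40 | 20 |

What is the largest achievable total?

4300

Order all 10 blocks by rate: Sunflower/first 31 > Cotton/first 29 > Oats/first 28 > Cotton/second 24 > Oats/second 22 > Sunflower/second 20 > Barley/first 17 > Lentils/first 12 > Lentils/second 11 > Barley/second 6.
Sunflower first at 31: fill all 10 — 170 left.
Fill Cotton first block (30 at 29) — 140 left.
Fill Oats first block (30 at 28) — 110 left.
Fill Cotton second block (20 at 24) — 90 left.
Fill Oats second block (30 at 22) — 60 left.
Sunflower second at 20: fill all 40 — 20 left.
Barley/first: +20 of 45 at 17; pool empty.
Total = 31×10 + 29×30 + 28×30 + 24×20 + 22×30 + 20×40 + 17×20 = 4300.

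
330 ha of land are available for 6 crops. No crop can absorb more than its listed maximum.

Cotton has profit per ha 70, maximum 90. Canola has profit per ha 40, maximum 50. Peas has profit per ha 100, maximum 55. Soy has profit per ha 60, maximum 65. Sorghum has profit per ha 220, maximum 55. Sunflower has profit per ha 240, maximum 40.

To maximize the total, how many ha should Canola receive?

25

Order the crops by profit per ha: Sunflower 240 > Sorghum 220 > Peas 100 > Cotton 70 > Soy 60 > Canola 40.
Sunflower: +40 to 40 (cap) ; 290 left.
Sorghum: +55 to 55 (cap) ; 235 left.
Give Peas 55 to hit its cap of 55 ; 180 left.
Cotton: +90 to 90 (cap) ; 90 left.
Soy takes 65 to reach its cap of 65 ; 25 left.
Canola: +25 (room for 50) → 25. Pool exhausted.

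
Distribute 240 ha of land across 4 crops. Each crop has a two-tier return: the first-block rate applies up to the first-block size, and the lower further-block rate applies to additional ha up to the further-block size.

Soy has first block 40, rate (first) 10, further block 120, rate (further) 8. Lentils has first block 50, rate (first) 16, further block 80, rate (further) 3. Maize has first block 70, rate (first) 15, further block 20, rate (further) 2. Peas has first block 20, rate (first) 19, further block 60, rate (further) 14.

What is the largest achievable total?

Order all 8 blocks by rate: Peas/tier1 19 > Lentils/tier1 16 > Maize/tier1 15 > Peas/tier2 14 > Soy/tier1 10 > Soy/tier2 8 > Lentils/tier2 3 > Maize/tier2 2.
Peas tier1 at 19: fill all 20 → 220 left.
Lentils/tier1 (16): +50 → 170 left.
Fill Maize tier1 block (70 at 15) → 100 left.
Peas tier2 at 14: fill all 60 → 40 left.
Soy/tier1 (10): +40 → 0 left.
Total = 19×20 + 16×50 + 15×70 + 14×60 + 10×40 = 3470.

3470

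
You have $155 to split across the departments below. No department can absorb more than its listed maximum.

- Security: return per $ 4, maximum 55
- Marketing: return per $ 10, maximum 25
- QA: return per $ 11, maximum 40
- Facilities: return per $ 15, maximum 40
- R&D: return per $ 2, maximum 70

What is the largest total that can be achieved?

1490

Rank by return per $: Facilities 15 > QA 11 > Marketing 10 > Security 4 > R&D 2.
Facilities: +40 to 40 (cap) → 115 left.
QA takes 40 to reach its cap of 40 → 75 left.
Give Marketing 25 to hit its cap of 25 → 50 left.
Security: +50 (room for 55) → 50. Pool exhausted.
Total = 4×50 + 10×25 + 11×40 + 15×40 = 1490.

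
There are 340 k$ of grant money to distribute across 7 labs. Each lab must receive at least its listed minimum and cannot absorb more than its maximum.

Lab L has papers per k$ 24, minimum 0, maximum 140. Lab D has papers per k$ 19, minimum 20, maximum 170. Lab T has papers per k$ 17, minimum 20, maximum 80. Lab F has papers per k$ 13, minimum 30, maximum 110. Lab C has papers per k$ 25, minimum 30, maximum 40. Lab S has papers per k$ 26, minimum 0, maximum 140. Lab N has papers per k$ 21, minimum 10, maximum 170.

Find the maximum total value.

7880

Meeting every minimum uses 0+20+20+30+30+0+10 = 110 k$, leaving 230.
Highest papers per k$ first: Lab S 26 > Lab C 25 > Lab L 24 > Lab N 21 > Lab D 19 > Lab T 17 > Lab F 13.
Lab S: +140 to 140 (cap) — 90 left.
Lab C takes 10 more to reach its cap of 40 — 80 left.
Only 80 left; Lab L takes them to reach 80.
Total = 24×80 + 19×20 + 17×20 + 13×30 + 25×40 + 26×140 + 21×10 = 7880.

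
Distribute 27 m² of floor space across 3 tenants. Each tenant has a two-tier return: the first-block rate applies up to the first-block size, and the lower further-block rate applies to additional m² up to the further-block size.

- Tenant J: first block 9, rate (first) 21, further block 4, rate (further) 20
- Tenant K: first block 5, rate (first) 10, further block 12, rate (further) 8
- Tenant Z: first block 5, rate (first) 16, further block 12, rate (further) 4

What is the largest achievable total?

Order all 6 blocks by rate: Tenant J/T1 21 > Tenant J/T2 20 > Tenant Z/T1 16 > Tenant K/T1 10 > Tenant K/T2 8 > Tenant Z/T2 4.
Tenant J/T1 (21): +9 ; 18 left.
Tenant J/T2 (20): +4 ; 14 left.
Tenant Z/T1 (16): +5 ; 9 left.
Fill Tenant K T1 block (5 at 10) ; 4 left.
4 remain; put them into Tenant K T2 at 8.
Total = 21×9 + 20×4 + 16×5 + 10×5 + 8×4 = 431.

431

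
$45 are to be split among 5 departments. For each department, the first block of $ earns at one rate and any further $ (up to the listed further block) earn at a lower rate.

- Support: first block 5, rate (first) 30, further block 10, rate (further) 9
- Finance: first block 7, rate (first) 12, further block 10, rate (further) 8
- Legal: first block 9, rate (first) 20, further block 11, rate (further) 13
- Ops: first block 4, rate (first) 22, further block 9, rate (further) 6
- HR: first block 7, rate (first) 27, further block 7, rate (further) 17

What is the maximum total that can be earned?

893

Rank every tier by rate: Support/T1 30 > HR/T1 27 > Ops/T1 22 > Legal/T1 20 > HR/T2 17 > Legal/T2 13 > Finance/T1 12 > Support/T2 9 > Finance/T2 8 > Ops/T2 6.
Support/T1 (30): +5 → 40 left.
Fill HR T1 block (7 at 27) → 33 left.
Ops T1 at 22: fill all 4 → 29 left.
Legal/T1 (20): +9 → 20 left.
HR/T2 (17): +7 → 13 left.
Legal/T2 (13): +11 → 2 left.
Finance/T1: +2 of 7 at 12; pool empty.
Total = 30×5 + 27×7 + 22×4 + 20×9 + 17×7 + 13×11 + 12×2 = 893.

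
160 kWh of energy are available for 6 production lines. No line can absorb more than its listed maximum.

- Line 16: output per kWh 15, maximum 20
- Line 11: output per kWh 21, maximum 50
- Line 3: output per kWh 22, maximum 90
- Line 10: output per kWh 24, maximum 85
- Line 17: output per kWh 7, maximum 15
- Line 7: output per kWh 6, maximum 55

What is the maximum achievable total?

3690

Highest output per kWh first: Line 10 24 > Line 3 22 > Line 11 21 > Line 16 15 > Line 17 7 > Line 7 6.
Line 10: +85 to 85 (cap) — 75 left.
Line 3 has room for 90 but only 75 remain, so it gets 75.
Total = 22×75 + 24×85 = 3690.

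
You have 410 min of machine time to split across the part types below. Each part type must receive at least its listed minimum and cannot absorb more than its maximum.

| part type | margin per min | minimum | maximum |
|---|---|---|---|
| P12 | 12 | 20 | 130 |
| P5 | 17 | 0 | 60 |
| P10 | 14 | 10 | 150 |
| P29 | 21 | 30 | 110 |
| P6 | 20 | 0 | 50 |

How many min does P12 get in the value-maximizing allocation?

40

Meeting every minimum uses 20+0+10+30+0 = 60 min, leaving 350.
Order the part types by margin per min: P29 21 > P6 20 > P5 17 > P10 14 > P12 12.
P29: +80 to 110 (cap) → 270 left.
Give P6 50 more to hit its cap of 50 → 220 left.
Give P5 60 more to hit its cap of 60 → 160 left.
P10 takes 140 more to reach its cap of 150 → 20 left.
Only 20 left; P12 takes them to reach 40.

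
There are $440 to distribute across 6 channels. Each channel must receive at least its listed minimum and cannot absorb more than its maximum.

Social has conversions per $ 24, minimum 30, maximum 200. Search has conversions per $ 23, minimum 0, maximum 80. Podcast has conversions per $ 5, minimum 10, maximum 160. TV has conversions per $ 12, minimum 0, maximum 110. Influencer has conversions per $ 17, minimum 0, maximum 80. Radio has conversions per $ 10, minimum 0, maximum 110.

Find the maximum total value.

Meeting every minimum uses 30+0+10+0+0+0 = 40 $, leaving 400.
Highest conversions per $ first: Social 24 > Search 23 > Influencer 17 > TV 12 > Radio 10 > Podcast 5.
Give Social 170 more to hit its cap of 200 — 230 left.
Give Search 80 more to hit its cap of 80 — 150 left.
Give Influencer 80 more to hit its cap of 80 — 70 left.
Only 70 left; TV takes them to reach 70.
Total = 24×200 + 23×80 + 5×10 + 12×70 + 17×80 = 8890.

8890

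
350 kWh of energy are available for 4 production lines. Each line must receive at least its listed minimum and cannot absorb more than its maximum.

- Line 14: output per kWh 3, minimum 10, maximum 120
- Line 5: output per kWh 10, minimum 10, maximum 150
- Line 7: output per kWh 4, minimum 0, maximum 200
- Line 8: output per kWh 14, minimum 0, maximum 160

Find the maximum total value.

3890

Meeting every minimum uses 10+10+0+0 = 20 kWh, leaving 330.
Order the production lines by output per kWh: Line 8 14 > Line 5 10 > Line 7 4 > Line 14 3.
Line 8: +160 to 160 (cap) ; 170 left.
Give Line 5 140 more to hit its cap of 150 ; 30 left.
Line 7: +30 (room for 200) → 30. Pool exhausted.
Total = 3×10 + 10×150 + 4×30 + 14×160 = 3890.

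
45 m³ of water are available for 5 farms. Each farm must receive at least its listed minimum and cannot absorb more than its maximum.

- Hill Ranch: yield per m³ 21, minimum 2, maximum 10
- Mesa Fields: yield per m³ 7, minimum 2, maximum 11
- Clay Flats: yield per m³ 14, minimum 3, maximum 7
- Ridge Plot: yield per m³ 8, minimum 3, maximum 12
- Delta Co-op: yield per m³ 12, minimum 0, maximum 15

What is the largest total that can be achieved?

590

Meeting every minimum uses 2+2+3+3+0 = 10 m³, leaving 35.
Highest yield per m³ first: Hill Ranch 21 > Clay Flats 14 > Delta Co-op 12 > Ridge Plot 8 > Mesa Fields 7.
Hill Ranch takes 8 more to reach its cap of 10 ; 27 left.
Give Clay Flats 4 more to hit its cap of 7 ; 23 left.
Delta Co-op: +15 to 15 (cap) ; 8 left.
Ridge Plot has room for 9 more but only 8 remain, so it gets 11.
Total = 21×10 + 7×2 + 14×7 + 8×11 + 12×15 = 590.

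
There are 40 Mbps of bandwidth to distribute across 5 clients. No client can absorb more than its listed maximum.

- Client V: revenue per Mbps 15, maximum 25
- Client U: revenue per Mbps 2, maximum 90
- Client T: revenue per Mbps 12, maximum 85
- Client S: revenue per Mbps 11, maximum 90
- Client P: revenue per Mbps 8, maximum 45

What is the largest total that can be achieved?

555

Highest revenue per Mbps first: Client V 15 > Client T 12 > Client S 11 > Client P 8 > Client U 2.
Client V takes 25 to reach its cap of 25 — 15 left.
Client T has room for 85 but only 15 remain, so it gets 15.
Total = 15×25 + 12×15 = 555.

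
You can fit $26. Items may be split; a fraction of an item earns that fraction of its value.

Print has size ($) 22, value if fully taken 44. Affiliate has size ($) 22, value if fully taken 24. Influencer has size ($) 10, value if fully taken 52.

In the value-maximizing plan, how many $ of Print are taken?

Rank by value-to-size ratio: Influencer 52/10≈5.2, Print 44/22≈2, Affiliate 24/22≈1.09.
Influencer: take in full, 10 $ for value 52 — 16 left.
Fill the last 16 $ with part of Print: 16/22 of it earns 32.

16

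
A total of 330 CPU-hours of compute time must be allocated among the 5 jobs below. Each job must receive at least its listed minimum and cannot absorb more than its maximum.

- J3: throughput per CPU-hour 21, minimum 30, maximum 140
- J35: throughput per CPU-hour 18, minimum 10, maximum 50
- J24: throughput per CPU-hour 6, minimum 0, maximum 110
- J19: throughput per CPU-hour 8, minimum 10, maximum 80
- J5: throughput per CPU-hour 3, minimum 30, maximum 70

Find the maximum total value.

4750

Meeting every minimum uses 30+10+0+10+30 = 80 CPU-hours, leaving 250.
Rank by throughput per CPU-hour: J3 21 > J35 18 > J19 8 > J24 6 > J5 3.
J3: +110 to 140 (cap) ; 140 left.
J35: +40 to 50 (cap) ; 100 left.
J19: +70 to 80 (cap) ; 30 left.
J24 has room for 110 more but only 30 remain, so it gets 30.
Total = 21×140 + 18×50 + 6×30 + 8×80 + 3×30 = 4750.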